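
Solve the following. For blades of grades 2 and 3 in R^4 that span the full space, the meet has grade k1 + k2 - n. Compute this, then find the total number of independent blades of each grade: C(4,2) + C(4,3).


Meet grade = grade(A) + grade(B) - n
= 2 + 3 - 4 = 1
C(4,2) = 6
C(4,3) = 4
dim_A + dim_B = 6 + 4 = 10


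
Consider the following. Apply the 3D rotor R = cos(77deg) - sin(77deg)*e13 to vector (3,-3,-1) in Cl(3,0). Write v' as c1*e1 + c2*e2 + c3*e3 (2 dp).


Rotor R = cos(77deg) - sin(77deg)*e13
Rotation angle theta = 2 * 77 = 154 degrees in the e13 plane (e1 -> e3).
The component perpendicular to the plane (e2) is invariant: v'_2 = v2 = -3.00
cos(154deg) = -0.8988, sin(154deg) = 0.4384
v'_1 = v1*cos(theta) - v3*sin(theta) = 3*(-0.8988) - (-1)*0.4384 = -2.26
v'_3 = v1*sin(theta) + v3*cos(theta) = 3*0.4384 + (-1)*(-0.8988) = 2.21
v' = -2.26*e1 - 3.00*e2 + 2.21*e3


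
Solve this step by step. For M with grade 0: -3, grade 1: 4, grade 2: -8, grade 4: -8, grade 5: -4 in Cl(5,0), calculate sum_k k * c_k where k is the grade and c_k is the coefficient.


Grade-weighted sum = sum of grade_k * coefficient_k
0*(-3) = 0
1*4 = 4
2*(-8) = -16
4*(-8) = -32
5*(-4) = -20
Total = 0 + 4 + (-16) + (-32) + (-20) = -64


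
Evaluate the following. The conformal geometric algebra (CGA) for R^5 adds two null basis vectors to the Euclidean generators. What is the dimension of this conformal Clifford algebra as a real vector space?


The conformal model of R^5 uses Cl(6,1): the 5 Euclidean generators plus two extra orthogonal generators e+ (e+^2 = +1) and e- (e-^2 = -1), from which the null vectors e0, einf are built.
Number of generators m = 5 + 2 = 7.
dim Cl(p,q) = 2^m = 2^7 = 128


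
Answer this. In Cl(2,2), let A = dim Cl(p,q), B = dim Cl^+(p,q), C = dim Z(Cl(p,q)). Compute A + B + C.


n = 2 + 2 = 4
Total dim = 2^4 = 16
Even subalgebra dim = 2^3 = 8
n is even, so center dim = 1
Sum = 16 + 8 + 1 = 25


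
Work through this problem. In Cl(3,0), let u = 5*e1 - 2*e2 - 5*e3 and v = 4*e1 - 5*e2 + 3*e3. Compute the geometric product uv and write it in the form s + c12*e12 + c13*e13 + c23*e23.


In Cl(3,0): e_i^2 = 1, e_ie_j = -e_je_i for i != j.
Scalar part = u . v = 5*4 + (-2)*(-5) + (-5)*3
= 20 + 10 + (-15) = 15
e12 coeff = 5*(-5) - (-2)*4 = -25 - (-8) = -17
e13 coeff = 5*3 - (-5)*4 = 15 - (-20) = 35
e23 coeff = (-2)*3 - (-5)*(-5) = -6 - 25 = -31
uv = 15 - 17*e12 + 35*e13 - 31*e23


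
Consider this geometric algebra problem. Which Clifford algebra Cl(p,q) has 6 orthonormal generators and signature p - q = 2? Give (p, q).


We need p + q = 6 and p - q = 2.
Adding: 2p = 6 + 2 = 8, so p = 4.
Then q = 6 - 4 = 2.
(p, q) = (4, 2)


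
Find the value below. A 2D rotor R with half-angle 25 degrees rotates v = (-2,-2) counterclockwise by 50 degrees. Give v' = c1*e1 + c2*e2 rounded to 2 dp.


Rotor R = cos(25deg) - sin(25deg)*e12
Rotation angle theta = 2 * 25 = 50 degrees
v' = R*v*~R rotates v by theta.
cos(50deg) = 0.6428, sin(50deg) = 0.7660
v'_1 = -2*cos(50deg) - (-2)*sin(50deg)
= -2*0.6428 - (-2)*0.7660
= 0.25
v'_2 = -2*sin(50deg) + (-2)*cos(50deg)
= -2*0.7660 + (-2)*0.6428
= -2.82
v' = 0.25*e1 - 2.82*e2


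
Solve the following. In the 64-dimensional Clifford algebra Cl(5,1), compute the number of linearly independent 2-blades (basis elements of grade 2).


Number of grade-k basis blades in Cl(p,q) with n = p + q is C(n, k).
n = 5 + 1 = 6
C(6, 2) = 6! / (2! * 4!)
= 720 / (2 * 24)
= 15


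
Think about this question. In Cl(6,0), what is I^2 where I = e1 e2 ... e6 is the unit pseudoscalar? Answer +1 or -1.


The pseudoscalar I = e1...e_n (product of all n generators) of Cl(p,q) satisfies I^2 = (-1)^(q + n(n-1)/2).
p = 6, q = 0, n = p + q = 6
n(n-1)/2 = 6 * 5 / 2 = 15
Exponent = q + n(n-1)/2 = 0 + 15 = 15
I^2 = (-1)^15 = -1


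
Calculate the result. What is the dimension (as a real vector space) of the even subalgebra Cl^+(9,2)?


Even subalgebra dimension = 2^(n-1)
n = 9 + 2 = 11
2^(11 - 1) = 2^10 = 1024
Verification: sum of C(11,k) for even k = 1 + 55 + 330 + 462 + 165 + 11 = 1024
Result = 1024


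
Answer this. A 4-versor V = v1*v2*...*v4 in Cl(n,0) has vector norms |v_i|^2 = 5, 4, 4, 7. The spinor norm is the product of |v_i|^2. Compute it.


Spinor norm N(V) = |v1|^2 * |v2|^2 * ... * |v4|^2
= 5 * 4 * 4 * 7
Running product: 5, 20, 80, 560
N(V) = 560


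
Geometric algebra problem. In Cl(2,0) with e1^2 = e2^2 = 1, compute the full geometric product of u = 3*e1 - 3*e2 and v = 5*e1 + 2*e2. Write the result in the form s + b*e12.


Expand: (3*e1 - 3*e2)(5*e1 + 2*e2)
= 3*5*e1e1 + 3*2*e1e2 + (-3)*5*e2e1 + (-3)*2*e2e2
Using e1^2 = e2^2 = 1, e2e1 = -e1e2:
Scalar part s = 3*5 + (-3)*2 = 15 + (-6) = 9
Bivector part b = 3*2 - (-3)*5 = 6 - (-15) = 21
uv = 9 + 21*e12


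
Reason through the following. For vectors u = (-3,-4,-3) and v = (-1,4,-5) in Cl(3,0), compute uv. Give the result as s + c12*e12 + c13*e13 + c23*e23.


In Cl(3,0): e_i^2 = 1, e_ie_j = -e_je_i for i != j.
Scalar part = u . v = (-3)*(-1) + (-4)*4 + (-3)*(-5)
= 3 + (-16) + 15 = 2
e12 coeff = (-3)*4 - (-4)*(-1) = -12 - 4 = -16
e13 coeff = (-3)*(-5) - (-3)*(-1) = 15 - 3 = 12
e23 coeff = (-4)*(-5) - (-3)*4 = 20 - (-12) = 32
uv = 2 - 16*e12 + 12*e13 + 32*e23


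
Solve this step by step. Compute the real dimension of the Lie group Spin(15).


Spin(n) double-covers SO(n); both have Lie algebra so(n) of dimension n(n-1)/2.
n = 15
n(n-1) = 15 * 14 = 210
dim Spin(15) = 210/2 = 105


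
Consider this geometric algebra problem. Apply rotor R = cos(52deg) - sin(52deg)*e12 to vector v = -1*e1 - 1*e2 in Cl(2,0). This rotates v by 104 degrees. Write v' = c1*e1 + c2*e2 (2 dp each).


Rotor R = cos(52deg) - sin(52deg)*e12
Rotation angle theta = 2 * 52 = 104 degrees
v' = R*v*~R rotates v by theta.
cos(104deg) = -0.2419, sin(104deg) = 0.9703
v'_1 = -1*cos(104deg) - (-1)*sin(104deg)
= -1*(-0.2419) - (-1)*0.9703
= 1.21
v'_2 = -1*sin(104deg) + (-1)*cos(104deg)
= -1*0.9703 + (-1)*(-0.2419)
= -0.73
v' = 1.21*e1 - 0.73*e2


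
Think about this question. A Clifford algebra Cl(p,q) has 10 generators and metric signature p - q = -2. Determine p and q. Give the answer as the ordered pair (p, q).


We need p + q = 10 and p - q = -2.
Adding: 2p = 10 + (-2) = 8, so p = 4.
Then q = 10 - 4 = 6.
(p, q) = (4, 6)


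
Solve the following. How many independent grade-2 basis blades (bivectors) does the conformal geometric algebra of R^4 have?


The conformal model of R^4 uses Cl(5,1) with m = 4 + 2 = 6 generators.
Number of grade-2 blades = C(m, 2) = C(6, 2)
= 6*5/2 = 15


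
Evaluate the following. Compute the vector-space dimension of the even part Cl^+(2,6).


Even subalgebra dimension = 2^(n-1)
n = 2 + 6 = 8
2^(8 - 1) = 2^7 = 128
Verification: sum of C(8,k) for even k = 1 + 28 + 70 + 28 + 1 = 128
Result = 128


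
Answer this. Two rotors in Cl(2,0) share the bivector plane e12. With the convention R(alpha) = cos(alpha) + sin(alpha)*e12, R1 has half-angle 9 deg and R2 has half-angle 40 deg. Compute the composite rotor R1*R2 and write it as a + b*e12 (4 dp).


Same-plane rotors commute and their half-angles add:
R1*R2 = cos(a1 + a2) + sin(a1 + a2)*e12.
a1 + a2 = 9 + 40 = 49 deg
cos(49 deg) = 0.6561
sin(49 deg) = 0.7547
R1*R2 = 0.6561 + 0.7547*e12


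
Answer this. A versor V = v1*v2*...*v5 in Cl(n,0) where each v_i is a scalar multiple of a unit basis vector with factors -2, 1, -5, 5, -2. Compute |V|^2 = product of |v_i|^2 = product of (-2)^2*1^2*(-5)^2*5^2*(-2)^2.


Each vector v_i has |v_i|^2 = s_i^2
Squared scales: (-2)^2 = 4, 1^2 = 1, (-5)^2 = 25, 5^2 = 25, (-2)^2 = 4
|V|^2 = 4 * 1 * 25 * 25 * 4
= 10000


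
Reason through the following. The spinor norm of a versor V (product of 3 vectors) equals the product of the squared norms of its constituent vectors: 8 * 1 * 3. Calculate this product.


Spinor norm N(V) = |v1|^2 * |v2|^2 * ... * |v3|^2
= 8 * 1 * 3
Running product: 8, 8, 24
N(V) = 24


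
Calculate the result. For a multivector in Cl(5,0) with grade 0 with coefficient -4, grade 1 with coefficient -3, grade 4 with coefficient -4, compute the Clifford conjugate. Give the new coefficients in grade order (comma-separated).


Clifford conjugate sign for grade k: (-1)^(k(k+1)/2)
Grade 0: (-1)^(0*1/2) = (-1)^0 = 1, coeff -4 -> -4
Grade 1: (-1)^(1*2/2) = (-1)^1 = -1, coeff -3 -> 3
Grade 4: (-1)^(4*5/2) = (-1)^10 = 1, coeff -4 -> -4
Conjugated coefficients: -4, 3, -4


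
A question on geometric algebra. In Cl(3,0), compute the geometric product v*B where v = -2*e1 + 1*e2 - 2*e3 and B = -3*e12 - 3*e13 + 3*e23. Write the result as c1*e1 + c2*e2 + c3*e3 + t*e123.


vB has grade-1 (vector) and grade-3 (trivector) parts: vB = (v _| B) + (v ^ B).
Vector part <vB>_1:
  e1: -v2*b12 - v3*b13 = -(1)*(-3) - (-2)*(-3) = -3
  e2: v1*b12 - v3*b23 = (-2)*(-3) - (-2)*(3) = 12
  e3: v1*b13 + v2*b23 = (-2)*(-3) + (1)*(3) = 9
Trivector part <vB>_3:
  e123: v1*b23 - v2*b13 + v3*b12 = (-2)*(3) - (1)*(-3) + (-2)*(-3) = 3
vB = -3*e1 + 12*e2 + 9*e3 + 3*e123


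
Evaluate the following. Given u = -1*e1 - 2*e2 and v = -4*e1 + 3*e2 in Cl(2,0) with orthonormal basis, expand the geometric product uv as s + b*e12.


Expand: (-1*e1 - 2*e2)(-4*e1 + 3*e2)
= (-1)*(-4)*e1e1 + (-1)*3*e1e2 + (-2)*(-4)*e2e1 + (-2)*3*e2e2
Using e1^2 = e2^2 = 1, e2e1 = -e1e2:
Scalar part s = (-1)*(-4) + (-2)*3 = 4 + (-6) = -2
Bivector part b = (-1)*3 - (-2)*(-4) = -3 - 8 = -11
uv = -2 - 11*e12


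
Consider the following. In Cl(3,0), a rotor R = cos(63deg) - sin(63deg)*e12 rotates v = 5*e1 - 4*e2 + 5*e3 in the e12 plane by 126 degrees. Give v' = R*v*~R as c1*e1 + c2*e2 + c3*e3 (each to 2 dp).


Rotor R = cos(63deg) - sin(63deg)*e12
Rotation angle theta = 2 * 63 = 126 degrees in the e12 plane (e1 -> e2).
The component perpendicular to the plane (e3) is invariant: v'_3 = v3 = 5.00
cos(126deg) = -0.5878, sin(126deg) = 0.8090
v'_1 = v1*cos(theta) - v2*sin(theta) = 5*(-0.5878) - (-4)*0.8090 = 0.30
v'_2 = v1*sin(theta) + v2*cos(theta) = 5*0.8090 + (-4)*(-0.5878) = 6.40
v' = 0.30*e1 + 6.40*e2 + 5.00*e3


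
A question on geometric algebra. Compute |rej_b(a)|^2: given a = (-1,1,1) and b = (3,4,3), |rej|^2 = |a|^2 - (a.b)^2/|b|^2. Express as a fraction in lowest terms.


|a|^2 = (-1)^2 + 1^2 + 1^2 = 3
|b|^2 = 3^2 + 4^2 + 3^2 = 34
a . b = (-1)*3 + 1*4 + 1*3 = 4
(a.b)^2 = 4^2 = 16
|rej|^2 = 3 - 16/34
= (102 - 16)/34
= 86/34
In lowest terms: 43/17


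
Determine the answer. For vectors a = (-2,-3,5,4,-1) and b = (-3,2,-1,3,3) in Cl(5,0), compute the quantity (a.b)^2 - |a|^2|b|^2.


a . b = (-2)*(-3) + (-3)*2 + 5*(-1) + 4*3 + (-1)*3
= 6 + (-6) + (-5) + 12 + (-3) = 4
|a|^2 = (-2)^2 + (-3)^2 + 5^2 + 4^2 + (-1)^2 = 55
|b|^2 = (-3)^2 + 2^2 + (-1)^2 + 3^2 + 3^2 = 32
(a.b)^2 = 4^2 = 16
|a|^2 * |b|^2 = 55 * 32 = 1760
Result = 16 - 1760 = -1744


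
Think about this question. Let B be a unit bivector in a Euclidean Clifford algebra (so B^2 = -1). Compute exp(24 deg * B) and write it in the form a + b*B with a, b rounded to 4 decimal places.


For a unit bivector B with B^2 = -1, the exponential series gives
e^(theta*B) = cos(theta) + sin(theta)*B (the GA analogue of Euler's formula).
theta = 24 degrees = 0.418879 rad
cos(24 deg) = 0.9135
sin(24 deg) = 0.4067
exp(theta*B) = 0.9135 + 0.4067*B


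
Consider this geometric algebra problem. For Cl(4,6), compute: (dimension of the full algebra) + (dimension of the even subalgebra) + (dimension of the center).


n = 4 + 6 = 10
Total dim = 2^10 = 1024
Even subalgebra dim = 2^9 = 512
n is even, so center dim = 1
Sum = 1024 + 512 + 1 = 1537


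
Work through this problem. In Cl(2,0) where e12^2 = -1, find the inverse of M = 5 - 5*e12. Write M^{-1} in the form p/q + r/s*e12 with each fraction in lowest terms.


M = 5 - 5*e12, where e12^2 = -1.
Since M commutes with its reverse ~M = a - b*e12, M * ~M = a^2 - b^2*e12^2 = a^2 + b^2.
So M^{-1} = ~M / (a^2 + b^2) = (a - b*e12)/(a^2 + b^2).
a^2 + b^2 = 25 + 25 = 50
Scalar part = 5/50 = 1/10
Bivector coeff = 5/50 = 1/10
M^{-1} = 1/10 + 1/10*e12


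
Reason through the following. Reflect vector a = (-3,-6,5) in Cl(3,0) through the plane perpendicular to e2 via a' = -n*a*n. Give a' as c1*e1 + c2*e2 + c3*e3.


Reflection formula: a' = -n*a*n, with n = e2 (unit vector, n^2 = 1).
For reflection through hyperplane perp to e2:
The component along e2 flips sign, others stay.
a = (-3, -6, 5)
a' = (-3, 6, 5)
a' = -3*e1 + 6*e2 + 5*e3


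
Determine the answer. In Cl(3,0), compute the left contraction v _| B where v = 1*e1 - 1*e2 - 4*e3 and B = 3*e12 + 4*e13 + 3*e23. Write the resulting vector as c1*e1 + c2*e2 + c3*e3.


Left contraction v _| B = <vB>_1 (grade-1 part of the geometric product vB).
Using e1_|e12 = e2, e2_|e12 = -e1, e1_|e13 = e3, e3_|e13 = -e1, e2_|e23 = e3, e3_|e23 = -e2:
e1 coeff: -v2*b12 - v3*b13 = -(-1)*(3) - (-4)*(4) = 19
e2 coeff: v1*b12 - v3*b23 = (1)*(3) - (-4)*(3) = 15
e3 coeff: v1*b13 + v2*b23 = (1)*(4) + (-1)*(3) = 1
v _| B = 19*e1 + 15*e2 + 1*e3


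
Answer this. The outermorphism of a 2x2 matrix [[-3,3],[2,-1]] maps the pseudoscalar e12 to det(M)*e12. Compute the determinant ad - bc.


The outermorphism of a linear map f sends e1^e2 to f(e1)^f(e2).
f(e1) = -3*e1 + 2*e2
f(e2) = 3*e1 - 1*e2
f(e1) ^ f(e2) = (-3*e1 + 2*e2) ^ (3*e1 - 1*e2)
= (-3)*(-1)*e12 + 2*3*e21
= (3 - 6)*e12
= -3*e12
Coefficient = -3


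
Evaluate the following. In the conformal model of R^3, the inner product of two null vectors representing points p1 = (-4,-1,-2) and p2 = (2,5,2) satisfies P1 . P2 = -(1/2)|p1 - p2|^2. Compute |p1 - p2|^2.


p1 - p2 = (-6, -6, -4)
|p1 - p2|^2 = (-6)^2 + (-6)^2 + (-4)^2
= 36 + 36 + 16
= 88


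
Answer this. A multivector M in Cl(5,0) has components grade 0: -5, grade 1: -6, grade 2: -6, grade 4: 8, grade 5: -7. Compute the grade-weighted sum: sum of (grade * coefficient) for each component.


Grade-weighted sum = sum of grade_k * coefficient_k
0*(-5) = 0
1*(-6) = -6
2*(-6) = -12
4*8 = 32
5*(-7) = -35
Total = 0 + (-6) + (-12) + 32 + (-35) = -21


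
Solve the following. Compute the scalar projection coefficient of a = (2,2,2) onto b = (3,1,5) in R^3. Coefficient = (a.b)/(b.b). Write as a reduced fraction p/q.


Projection coefficient = (a . b) / (b . b)
a . b = 2*3 + 2*1 + 2*5
= 6 + 2 + 10 = 18
b . b = 3^2 + 1^2 + 5^2
= 9 + 1 + 25 = 35
Coefficient = 18/35
In lowest terms: 18/35


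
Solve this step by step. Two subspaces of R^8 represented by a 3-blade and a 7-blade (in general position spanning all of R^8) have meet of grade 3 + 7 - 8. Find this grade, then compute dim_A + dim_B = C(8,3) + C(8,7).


Meet grade = grade(A) + grade(B) - n
= 3 + 7 - 8 = 2
C(8,3) = 56
C(8,7) = 8
dim_A + dim_B = 56 + 8 = 64


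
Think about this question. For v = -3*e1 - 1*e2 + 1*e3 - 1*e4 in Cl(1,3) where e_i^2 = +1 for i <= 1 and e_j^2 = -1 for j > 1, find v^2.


v^2 = sum of c_i^2 * e_i^2
Positive signature terms (e_i^2 = +1): (-3)^2 = 9
Negative signature terms (e_j^2 = -1): (-1)^2 + 1^2 + (-1)^2 = 3
v^2 = 9 - 3 = 6


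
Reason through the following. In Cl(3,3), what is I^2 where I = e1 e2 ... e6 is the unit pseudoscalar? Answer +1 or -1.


The pseudoscalar I = e1...e_n (product of all n generators) of Cl(p,q) satisfies I^2 = (-1)^(q + n(n-1)/2).
p = 3, q = 3, n = p + q = 6
n(n-1)/2 = 6 * 5 / 2 = 15
Exponent = q + n(n-1)/2 = 3 + 15 = 18
I^2 = (-1)^18 = +1


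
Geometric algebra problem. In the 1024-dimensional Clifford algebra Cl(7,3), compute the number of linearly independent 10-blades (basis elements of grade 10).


Number of grade-k basis blades in Cl(p,q) with n = p + q is C(n, k).
n = 7 + 3 = 10
C(10, 10) = 10! / (10! * 0!)
= 3628800 / (3628800 * 1)
= 1


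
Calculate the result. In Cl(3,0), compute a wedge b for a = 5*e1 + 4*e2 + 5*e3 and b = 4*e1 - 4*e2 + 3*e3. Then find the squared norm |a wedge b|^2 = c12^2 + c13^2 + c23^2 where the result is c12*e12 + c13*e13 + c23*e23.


a wedge b = (a1*b2 - a2*b1)*e12 + (a1*b3 - a3*b1)*e13 + (a2*b3 - a3*b2)*e23
e12 coeff: 5*(-4) - 4*4 = -20 - 16 = -36
e13 coeff: 5*3 - 5*4 = 15 - 20 = -5
e23 coeff: 4*3 - 5*(-4) = 12 - (-20) = 32
|a wedge b|^2 = (-36)^2 + (-5)^2 + 32^2
= 1296 + 25 + 1024
= 2345


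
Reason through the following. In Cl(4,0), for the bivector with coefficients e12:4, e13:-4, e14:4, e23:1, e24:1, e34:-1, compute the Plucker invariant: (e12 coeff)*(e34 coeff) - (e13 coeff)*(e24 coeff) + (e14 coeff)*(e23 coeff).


Plucker relation: af - be + cd
a*f = 4*(-1) = -4
b*e = (-4)*1 = -4
c*d = 4*1 = 4
af - be + cd = -4 - (-4) + 4
= 4


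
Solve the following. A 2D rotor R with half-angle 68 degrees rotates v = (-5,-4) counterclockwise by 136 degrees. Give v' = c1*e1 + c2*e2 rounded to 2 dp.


Rotor R = cos(68deg) - sin(68deg)*e12
Rotation angle theta = 2 * 68 = 136 degrees
v' = R*v*~R rotates v by theta.
cos(136deg) = -0.7193, sin(136deg) = 0.6947
v'_1 = -5*cos(136deg) - (-4)*sin(136deg)
= -5*(-0.7193) - (-4)*0.6947
= 6.38
v'_2 = -5*sin(136deg) + (-4)*cos(136deg)
= -5*0.6947 + (-4)*(-0.7193)
= -0.60
v' = 6.38*e1 - 0.60*e2


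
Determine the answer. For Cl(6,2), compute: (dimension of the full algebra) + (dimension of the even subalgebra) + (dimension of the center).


n = 6 + 2 = 8
Total dim = 2^8 = 256
Even subalgebra dim = 2^7 = 128
n is even, so center dim = 1
Sum = 256 + 128 + 1 = 385


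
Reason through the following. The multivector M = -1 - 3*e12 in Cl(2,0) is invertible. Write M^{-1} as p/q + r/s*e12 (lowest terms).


M = -1 - 3*e12, where e12^2 = -1.
Since M commutes with its reverse ~M = a - b*e12, M * ~M = a^2 - b^2*e12^2 = a^2 + b^2.
So M^{-1} = ~M / (a^2 + b^2) = (a - b*e12)/(a^2 + b^2).
a^2 + b^2 = 1 + 9 = 10
Scalar part = -1/10 = -1/10
Bivector coeff = 3/10 = 3/10
M^{-1} = -1/10 + 3/10*e12


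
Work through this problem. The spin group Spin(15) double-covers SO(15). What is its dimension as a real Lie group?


Spin(n) double-covers SO(n); both have Lie algebra so(n) of dimension n(n-1)/2.
n = 15
n(n-1) = 15 * 14 = 210
dim Spin(15) = 210/2 = 105


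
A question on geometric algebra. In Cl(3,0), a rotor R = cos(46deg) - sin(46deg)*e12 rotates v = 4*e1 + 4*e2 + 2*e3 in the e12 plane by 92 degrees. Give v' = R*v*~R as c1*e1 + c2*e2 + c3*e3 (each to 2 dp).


Rotor R = cos(46deg) - sin(46deg)*e12
Rotation angle theta = 2 * 46 = 92 degrees in the e12 plane (e1 -> e2).
The component perpendicular to the plane (e3) is invariant: v'_3 = v3 = 2.00
cos(92deg) = -0.0349, sin(92deg) = 0.9994
v'_1 = v1*cos(theta) - v2*sin(theta) = 4*(-0.0349) - 4*0.9994 = -4.14
v'_2 = v1*sin(theta) + v2*cos(theta) = 4*0.9994 + 4*(-0.0349) = 3.86
v' = -4.14*e1 + 3.86*e2 + 2.00*e3


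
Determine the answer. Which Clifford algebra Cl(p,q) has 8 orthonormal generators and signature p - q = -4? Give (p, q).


We need p + q = 8 and p - q = -4.
Adding: 2p = 8 + (-4) = 4, so p = 2.
Then q = 8 - 2 = 6.
(p, q) = (2, 6)


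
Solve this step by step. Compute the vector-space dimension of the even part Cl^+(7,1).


Even subalgebra dimension = 2^(n-1)
n = 7 + 1 = 8
2^(8 - 1) = 2^7 = 128
Verification: sum of C(8,k) for even k = 1 + 28 + 70 + 28 + 1 = 128
Result = 128


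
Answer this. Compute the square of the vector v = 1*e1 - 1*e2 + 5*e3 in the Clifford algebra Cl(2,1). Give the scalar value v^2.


v^2 = sum of c_i^2 * e_i^2
Positive signature terms (e_i^2 = +1): 1^2 + (-1)^2 = 2
Negative signature terms (e_j^2 = -1): 5^2 = 25
v^2 = 2 - 25 = -23


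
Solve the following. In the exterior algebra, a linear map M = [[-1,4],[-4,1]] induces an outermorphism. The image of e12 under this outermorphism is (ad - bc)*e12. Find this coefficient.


The outermorphism of a linear map f sends e1^e2 to f(e1)^f(e2).
f(e1) = -1*e1 - 4*e2
f(e2) = 4*e1 + 1*e2
f(e1) ^ f(e2) = (-1*e1 - 4*e2) ^ (4*e1 + 1*e2)
= (-1)*1*e12 + (-4)*4*e21
= (-1 - (-16))*e12
= 15*e12
Coefficient = 15


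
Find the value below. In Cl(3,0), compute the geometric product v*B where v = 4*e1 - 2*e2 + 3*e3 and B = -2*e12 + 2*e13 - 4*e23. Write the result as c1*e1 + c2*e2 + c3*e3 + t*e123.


vB has grade-1 (vector) and grade-3 (trivector) parts: vB = (v _| B) + (v ^ B).
Vector part <vB>_1:
  e1: -v2*b12 - v3*b13 = -(-2)*(-2) - (3)*(2) = -10
  e2: v1*b12 - v3*b23 = (4)*(-2) - (3)*(-4) = 4
  e3: v1*b13 + v2*b23 = (4)*(2) + (-2)*(-4) = 16
Trivector part <vB>_3:
  e123: v1*b23 - v2*b13 + v3*b12 = (4)*(-4) - (-2)*(2) + (3)*(-2) = -18
vB = -10*e1 + 4*e2 + 16*e3 - 18*e123


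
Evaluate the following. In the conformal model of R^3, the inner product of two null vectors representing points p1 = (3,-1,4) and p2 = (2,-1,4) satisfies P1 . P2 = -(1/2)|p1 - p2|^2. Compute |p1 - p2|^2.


p1 - p2 = (1, 0, 0)
|p1 - p2|^2 = 1^2 + 0^2 + 0^2
= 1 + 0 + 0
= 1


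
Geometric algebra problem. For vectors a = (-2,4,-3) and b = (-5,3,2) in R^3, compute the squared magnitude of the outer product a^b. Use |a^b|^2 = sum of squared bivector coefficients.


a wedge b = (a1*b2 - a2*b1)*e12 + (a1*b3 - a3*b1)*e13 + (a2*b3 - a3*b2)*e23
e12 coeff: (-2)*3 - 4*(-5) = -6 - (-20) = 14
e13 coeff: (-2)*2 - (-3)*(-5) = -4 - 15 = -19
e23 coeff: 4*2 - (-3)*3 = 8 - (-9) = 17
|a wedge b|^2 = 14^2 + (-19)^2 + 17^2
= 196 + 361 + 289
= 846


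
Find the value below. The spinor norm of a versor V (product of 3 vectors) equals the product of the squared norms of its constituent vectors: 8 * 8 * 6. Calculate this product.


Spinor norm N(V) = |v1|^2 * |v2|^2 * ... * |v3|^2
= 8 * 8 * 6
Running product: 8, 64, 384
N(V) = 384


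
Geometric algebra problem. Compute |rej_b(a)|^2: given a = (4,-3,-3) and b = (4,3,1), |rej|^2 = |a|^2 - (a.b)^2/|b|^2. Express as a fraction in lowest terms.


|a|^2 = 4^2 + (-3)^2 + (-3)^2 = 34
|b|^2 = 4^2 + 3^2 + 1^2 = 26
a . b = 4*4 + (-3)*3 + (-3)*1 = 4
(a.b)^2 = 4^2 = 16
|rej|^2 = 34 - 16/26
= (884 - 16)/26
= 868/26
In lowest terms: 434/13


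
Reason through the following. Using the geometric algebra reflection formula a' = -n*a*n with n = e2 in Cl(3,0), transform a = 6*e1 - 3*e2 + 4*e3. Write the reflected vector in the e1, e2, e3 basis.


Reflection formula: a' = -n*a*n, with n = e2 (unit vector, n^2 = 1).
For reflection through hyperplane perp to e2:
The component along e2 flips sign, others stay.
a = (6, -3, 4)
a' = (6, 3, 4)
a' = 6*e1 + 3*e2 + 4*e3


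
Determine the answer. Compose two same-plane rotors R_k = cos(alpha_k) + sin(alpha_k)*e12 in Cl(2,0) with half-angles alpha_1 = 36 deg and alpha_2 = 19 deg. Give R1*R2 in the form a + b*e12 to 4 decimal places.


Same-plane rotors commute and their half-angles add:
R1*R2 = cos(a1 + a2) + sin(a1 + a2)*e12.
a1 + a2 = 36 + 19 = 55 deg
cos(55 deg) = 0.5736
sin(55 deg) = 0.8192
R1*R2 = 0.5736 + 0.8192*e12


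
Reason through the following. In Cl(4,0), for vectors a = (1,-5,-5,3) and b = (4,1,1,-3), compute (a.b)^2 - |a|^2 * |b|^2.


a . b = 1*4 + (-5)*1 + (-5)*1 + 3*(-3)
= 4 + (-5) + (-5) + (-9) = -15
|a|^2 = 1^2 + (-5)^2 + (-5)^2 + 3^2 = 60
|b|^2 = 4^2 + 1^2 + 1^2 + (-3)^2 = 27
(a.b)^2 = (-15)^2 = 225
|a|^2 * |b|^2 = 60 * 27 = 1620
Result = 225 - 1620 = -1395


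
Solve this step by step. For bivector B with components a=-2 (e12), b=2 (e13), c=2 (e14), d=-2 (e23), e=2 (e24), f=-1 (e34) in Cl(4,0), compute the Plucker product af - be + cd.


Plucker relation: af - be + cd
a*f = (-2)*(-1) = 2
b*e = 2*2 = 4
c*d = 2*(-2) = -4
af - be + cd = 2 - 4 + (-4)
= -6


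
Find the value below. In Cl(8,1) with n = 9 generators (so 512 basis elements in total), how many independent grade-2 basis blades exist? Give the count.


Number of grade-k basis blades in Cl(p,q) with n = p + q is C(n, k).
n = 8 + 1 = 9
C(9, 2) = 9! / (2! * 7!)
= 362880 / (2 * 5040)
= 36


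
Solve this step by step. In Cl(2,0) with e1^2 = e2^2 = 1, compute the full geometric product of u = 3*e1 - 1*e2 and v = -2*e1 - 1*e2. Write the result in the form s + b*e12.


Expand: (3*e1 - 1*e2)(-2*e1 - 1*e2)
= 3*(-2)*e1e1 + 3*(-1)*e1e2 + (-1)*(-2)*e2e1 + (-1)*(-1)*e2e2
Using e1^2 = e2^2 = 1, e2e1 = -e1e2:
Scalar part s = 3*(-2) + (-1)*(-1) = -6 + 1 = -5
Bivector part b = 3*(-1) - (-1)*(-2) = -3 - 2 = -5
uv = -5 - 5*e12


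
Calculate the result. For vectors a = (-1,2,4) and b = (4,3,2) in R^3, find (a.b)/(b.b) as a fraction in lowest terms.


Projection coefficient = (a . b) / (b . b)
a . b = (-1)*4 + 2*3 + 4*2
= -4 + 6 + 8 = 10
b . b = 4^2 + 3^2 + 2^2
= 16 + 9 + 4 = 29
Coefficient = 10/29
In lowest terms: 10/29


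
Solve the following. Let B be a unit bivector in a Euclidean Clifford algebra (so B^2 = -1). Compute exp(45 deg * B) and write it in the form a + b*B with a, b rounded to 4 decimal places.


For a unit bivector B with B^2 = -1, the exponential series gives
e^(theta*B) = cos(theta) + sin(theta)*B (the GA analogue of Euler's formula).
theta = 45 degrees = 0.785398 rad
cos(45 deg) = 0.7071
sin(45 deg) = 0.7071
exp(theta*B) = 0.7071 + 0.7071*B


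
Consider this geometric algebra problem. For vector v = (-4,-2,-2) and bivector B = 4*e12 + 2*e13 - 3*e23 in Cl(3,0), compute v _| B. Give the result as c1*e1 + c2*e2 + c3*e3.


Left contraction v _| B = <vB>_1 (grade-1 part of the geometric product vB).
Using e1_|e12 = e2, e2_|e12 = -e1, e1_|e13 = e3, e3_|e13 = -e1, e2_|e23 = e3, e3_|e23 = -e2:
e1 coeff: -v2*b12 - v3*b13 = -(-2)*(4) - (-2)*(2) = 12
e2 coeff: v1*b12 - v3*b23 = (-4)*(4) - (-2)*(-3) = -22
e3 coeff: v1*b13 + v2*b23 = (-4)*(2) + (-2)*(-3) = -2
v _| B = 12*e1 - 22*e2 - 2*e3


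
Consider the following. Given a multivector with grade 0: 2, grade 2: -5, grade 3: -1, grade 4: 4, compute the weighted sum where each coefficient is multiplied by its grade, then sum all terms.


Grade-weighted sum = sum of grade_k * coefficient_k
0*2 = 0
2*(-5) = -10
3*(-1) = -3
4*4 = 16
Total = 0 + (-10) + (-3) + 16 = 3


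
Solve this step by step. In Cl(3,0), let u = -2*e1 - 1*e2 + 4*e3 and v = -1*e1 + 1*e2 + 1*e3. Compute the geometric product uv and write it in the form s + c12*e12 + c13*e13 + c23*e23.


In Cl(3,0): e_i^2 = 1, e_ie_j = -e_je_i for i != j.
Scalar part = u . v = (-2)*(-1) + (-1)*1 + 4*1
= 2 + (-1) + 4 = 5
e12 coeff = (-2)*1 - (-1)*(-1) = -2 - 1 = -3
e13 coeff = (-2)*1 - 4*(-1) = -2 - (-4) = 2
e23 coeff = (-1)*1 - 4*1 = -1 - 4 = -5
uv = 5 - 3*e12 + 2*e13 - 5*e23


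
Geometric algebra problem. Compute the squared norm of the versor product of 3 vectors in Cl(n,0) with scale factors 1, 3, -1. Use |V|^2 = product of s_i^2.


Each vector v_i has |v_i|^2 = s_i^2
Squared scales: 1^2 = 1, 3^2 = 9, (-1)^2 = 1
|V|^2 = 1 * 9 * 1
= 9


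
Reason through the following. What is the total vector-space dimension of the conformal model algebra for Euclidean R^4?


The conformal model of R^4 uses Cl(5,1): the 4 Euclidean generators plus two extra orthogonal generators e+ (e+^2 = +1) and e- (e-^2 = -1), from which the null vectors e0, einf are built.
Number of generators m = 4 + 2 = 6.
dim Cl(p,q) = 2^m = 2^6 = 64


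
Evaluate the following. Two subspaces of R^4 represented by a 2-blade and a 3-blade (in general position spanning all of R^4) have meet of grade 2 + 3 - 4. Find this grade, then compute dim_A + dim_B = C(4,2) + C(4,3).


Meet grade = grade(A) + grade(B) - n
= 2 + 3 - 4 = 1
C(4,2) = 6
C(4,3) = 4
dim_A + dim_B = 6 + 4 = 10


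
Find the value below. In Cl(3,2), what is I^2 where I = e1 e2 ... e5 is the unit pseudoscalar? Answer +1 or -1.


The pseudoscalar I = e1...e_n (product of all n generators) of Cl(p,q) satisfies I^2 = (-1)^(q + n(n-1)/2).
p = 3, q = 2, n = p + q = 5
n(n-1)/2 = 5 * 4 / 2 = 10
Exponent = q + n(n-1)/2 = 2 + 10 = 12
I^2 = (-1)^12 = +1


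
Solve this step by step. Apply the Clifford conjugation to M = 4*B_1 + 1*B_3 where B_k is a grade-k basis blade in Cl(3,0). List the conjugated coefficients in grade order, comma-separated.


Clifford conjugate sign for grade k: (-1)^(k(k+1)/2)
Grade 1: (-1)^(1*2/2) = (-1)^1 = -1, coeff 4 -> -4
Grade 3: (-1)^(3*4/2) = (-1)^6 = 1, coeff 1 -> 1
Conjugated coefficients: -4, 1


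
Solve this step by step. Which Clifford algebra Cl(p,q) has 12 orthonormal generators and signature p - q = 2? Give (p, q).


We need p + q = 12 and p - q = 2.
Adding: 2p = 12 + 2 = 14, so p = 7.
Then q = 12 - 7 = 5.
(p, q) = (7, 5)


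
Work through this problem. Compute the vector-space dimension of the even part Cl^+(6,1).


Even subalgebra dimension = 2^(n-1)
n = 6 + 1 = 7
2^(7 - 1) = 2^6 = 64
Verification: sum of C(7,k) for even k = 1 + 21 + 35 + 7 = 64
Result = 64


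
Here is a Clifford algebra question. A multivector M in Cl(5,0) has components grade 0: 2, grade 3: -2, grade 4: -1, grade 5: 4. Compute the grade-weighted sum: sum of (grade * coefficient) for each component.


Grade-weighted sum = sum of grade_k * coefficient_k
0*2 = 0
3*(-2) = -6
4*(-1) = -4
5*4 = 20
Total = 0 + (-6) + (-4) + 20 = 10


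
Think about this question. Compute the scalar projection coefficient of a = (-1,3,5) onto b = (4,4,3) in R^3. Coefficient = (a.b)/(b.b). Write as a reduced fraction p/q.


Projection coefficient = (a . b) / (b . b)
a . b = (-1)*4 + 3*4 + 5*3
= -4 + 12 + 15 = 23
b . b = 4^2 + 4^2 + 3^2
= 16 + 16 + 9 = 41
Coefficient = 23/41
In lowest terms: 23/41


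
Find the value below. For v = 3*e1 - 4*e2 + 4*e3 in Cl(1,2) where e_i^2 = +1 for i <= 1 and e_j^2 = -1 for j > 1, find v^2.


v^2 = sum of c_i^2 * e_i^2
Positive signature terms (e_i^2 = +1): 3^2 = 9
Negative signature terms (e_j^2 = -1): (-4)^2 + 4^2 = 32
v^2 = 9 - 32 = -23


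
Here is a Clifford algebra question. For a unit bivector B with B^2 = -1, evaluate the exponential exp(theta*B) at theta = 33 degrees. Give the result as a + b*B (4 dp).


For a unit bivector B with B^2 = -1, the exponential series gives
e^(theta*B) = cos(theta) + sin(theta)*B (the GA analogue of Euler's formula).
theta = 33 degrees = 0.575959 rad
cos(33 deg) = 0.8387
sin(33 deg) = 0.5446
exp(theta*B) = 0.8387 + 0.5446*B


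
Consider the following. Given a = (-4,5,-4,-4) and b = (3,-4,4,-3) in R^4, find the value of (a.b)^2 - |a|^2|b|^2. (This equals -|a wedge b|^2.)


a . b = (-4)*3 + 5*(-4) + (-4)*4 + (-4)*(-3)
= -12 + (-20) + (-16) + 12 = -36
|a|^2 = (-4)^2 + 5^2 + (-4)^2 + (-4)^2 = 73
|b|^2 = 3^2 + (-4)^2 + 4^2 + (-3)^2 = 50
(a.b)^2 = (-36)^2 = 1296
|a|^2 * |b|^2 = 73 * 50 = 3650
Result = 1296 - 3650 = -2354


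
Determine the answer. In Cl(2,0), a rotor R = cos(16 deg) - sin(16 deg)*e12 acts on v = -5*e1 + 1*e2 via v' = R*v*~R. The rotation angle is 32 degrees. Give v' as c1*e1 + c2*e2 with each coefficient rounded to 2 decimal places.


Rotor R = cos(16deg) - sin(16deg)*e12
Rotation angle theta = 2 * 16 = 32 degrees
v' = R*v*~R rotates v by theta.
cos(32deg) = 0.8480, sin(32deg) = 0.5299
v'_1 = -5*cos(32deg) - 1*sin(32deg)
= -5*0.8480 - 1*0.5299
= -4.77
v'_2 = -5*sin(32deg) + 1*cos(32deg)
= -5*0.5299 + 1*0.8480
= -1.80
v' = -4.77*e1 - 1.80*e2


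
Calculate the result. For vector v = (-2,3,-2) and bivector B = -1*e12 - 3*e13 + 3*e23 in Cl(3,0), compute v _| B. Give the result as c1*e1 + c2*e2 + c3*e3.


Left contraction v _| B = <vB>_1 (grade-1 part of the geometric product vB).
Using e1_|e12 = e2, e2_|e12 = -e1, e1_|e13 = e3, e3_|e13 = -e1, e2_|e23 = e3, e3_|e23 = -e2:
e1 coeff: -v2*b12 - v3*b13 = -(3)*(-1) - (-2)*(-3) = -3
e2 coeff: v1*b12 - v3*b23 = (-2)*(-1) - (-2)*(3) = 8
e3 coeff: v1*b13 + v2*b23 = (-2)*(-3) + (3)*(3) = 15
v _| B = -3*e1 + 8*e2 + 15*e3


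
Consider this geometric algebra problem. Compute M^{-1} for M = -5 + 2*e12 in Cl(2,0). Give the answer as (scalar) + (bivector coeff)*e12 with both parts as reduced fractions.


M = -5 + 2*e12, where e12^2 = -1.
Since M commutes with its reverse ~M = a - b*e12, M * ~M = a^2 - b^2*e12^2 = a^2 + b^2.
So M^{-1} = ~M / (a^2 + b^2) = (a - b*e12)/(a^2 + b^2).
a^2 + b^2 = 25 + 4 = 29
Scalar part = -5/29 = -5/29
Bivector coeff = -2/29 = -2/29
M^{-1} = -5/29 - 2/29*e12


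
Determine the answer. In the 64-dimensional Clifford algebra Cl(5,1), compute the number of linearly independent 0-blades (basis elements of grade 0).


Number of grade-k basis blades in Cl(p,q) with n = p + q is C(n, k).
n = 5 + 1 = 6
C(6, 0) = 6! / (0! * 6!)
= 720 / (1 * 720)
= 1


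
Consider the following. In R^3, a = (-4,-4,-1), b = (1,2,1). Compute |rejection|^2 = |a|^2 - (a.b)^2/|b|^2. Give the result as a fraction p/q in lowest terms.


|a|^2 = (-4)^2 + (-4)^2 + (-1)^2 = 33
|b|^2 = 1^2 + 2^2 + 1^2 = 6
a . b = (-4)*1 + (-4)*2 + (-1)*1 = -13
(a.b)^2 = (-13)^2 = 169
|rej|^2 = 33 - 169/6
= (198 - 169)/6
= 29/6
In lowest terms: 29/6


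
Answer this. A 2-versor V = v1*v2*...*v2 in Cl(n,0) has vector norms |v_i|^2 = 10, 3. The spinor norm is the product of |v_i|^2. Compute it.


Spinor norm N(V) = |v1|^2 * |v2|^2 * ... * |v2|^2
= 10 * 3
Running product: 10, 30
N(V) = 30


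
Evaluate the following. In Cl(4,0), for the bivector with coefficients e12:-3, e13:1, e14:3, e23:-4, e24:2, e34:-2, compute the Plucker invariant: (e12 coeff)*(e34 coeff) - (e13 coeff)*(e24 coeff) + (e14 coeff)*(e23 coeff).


Plucker relation: af - be + cd
a*f = (-3)*(-2) = 6
b*e = 1*2 = 2
c*d = 3*(-4) = -12
af - be + cd = 6 - 2 + (-12)
= -8


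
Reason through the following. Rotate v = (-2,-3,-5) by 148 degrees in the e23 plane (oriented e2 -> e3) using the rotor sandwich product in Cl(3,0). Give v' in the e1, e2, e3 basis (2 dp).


Rotor R = cos(74deg) - sin(74deg)*e23
Rotation angle theta = 2 * 74 = 148 degrees in the e23 plane (e2 -> e3).
The component perpendicular to the plane (e1) is invariant: v'_1 = v1 = -2.00
cos(148deg) = -0.8480, sin(148deg) = 0.5299
v'_2 = v2*cos(theta) - v3*sin(theta) = -3*(-0.8480) - (-5)*0.5299 = 5.19
v'_3 = v2*sin(theta) + v3*cos(theta) = -3*0.5299 + (-5)*(-0.8480) = 2.65
v' = -2.00*e1 + 5.19*e2 + 2.65*e3


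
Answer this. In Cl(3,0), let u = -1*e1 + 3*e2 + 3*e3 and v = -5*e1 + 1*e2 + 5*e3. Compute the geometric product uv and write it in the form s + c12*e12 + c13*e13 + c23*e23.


In Cl(3,0): e_i^2 = 1, e_ie_j = -e_je_i for i != j.
Scalar part = u . v = (-1)*(-5) + 3*1 + 3*5
= 5 + 3 + 15 = 23
e12 coeff = (-1)*1 - 3*(-5) = -1 - (-15) = 14
e13 coeff = (-1)*5 - 3*(-5) = -5 - (-15) = 10
e23 coeff = 3*5 - 3*1 = 15 - 3 = 12
uv = 23 + 14*e12 + 10*e13 + 12*e23


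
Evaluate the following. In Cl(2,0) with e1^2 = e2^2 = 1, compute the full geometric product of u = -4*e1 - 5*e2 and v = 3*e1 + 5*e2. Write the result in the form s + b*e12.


Expand: (-4*e1 - 5*e2)(3*e1 + 5*e2)
= (-4)*3*e1e1 + (-4)*5*e1e2 + (-5)*3*e2e1 + (-5)*5*e2e2
Using e1^2 = e2^2 = 1, e2e1 = -e1e2:
Scalar part s = (-4)*3 + (-5)*5 = -12 + (-25) = -37
Bivector part b = (-4)*5 - (-5)*3 = -20 - (-15) = -5
uv = -37 - 5*e12


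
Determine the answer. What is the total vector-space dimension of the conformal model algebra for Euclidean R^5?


The conformal model of R^5 uses Cl(6,1): the 5 Euclidean generators plus two extra orthogonal generators e+ (e+^2 = +1) and e- (e-^2 = -1), from which the null vectors e0, einf are built.
Number of generators m = 5 + 2 = 7.
dim Cl(p,q) = 2^m = 2^7 = 128


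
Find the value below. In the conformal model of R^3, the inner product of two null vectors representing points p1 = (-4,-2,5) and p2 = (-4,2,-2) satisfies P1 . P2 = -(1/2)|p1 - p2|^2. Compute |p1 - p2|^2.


p1 - p2 = (0, -4, 7)
|p1 - p2|^2 = 0^2 + (-4)^2 + 7^2
= 0 + 16 + 49
= 65


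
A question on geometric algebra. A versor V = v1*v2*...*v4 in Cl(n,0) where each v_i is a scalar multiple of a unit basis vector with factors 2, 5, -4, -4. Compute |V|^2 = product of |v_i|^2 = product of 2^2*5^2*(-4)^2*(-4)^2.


Each vector v_i has |v_i|^2 = s_i^2
Squared scales: 2^2 = 4, 5^2 = 25, (-4)^2 = 16, (-4)^2 = 16
|V|^2 = 4 * 25 * 16 * 16
= 25600


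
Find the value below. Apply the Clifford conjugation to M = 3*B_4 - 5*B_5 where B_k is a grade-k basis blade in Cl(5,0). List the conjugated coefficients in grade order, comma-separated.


Clifford conjugate sign for grade k: (-1)^(k(k+1)/2)
Grade 4: (-1)^(4*5/2) = (-1)^10 = 1, coeff 3 -> 3
Grade 5: (-1)^(5*6/2) = (-1)^15 = -1, coeff -5 -> 5
Conjugated coefficients: 3, 5


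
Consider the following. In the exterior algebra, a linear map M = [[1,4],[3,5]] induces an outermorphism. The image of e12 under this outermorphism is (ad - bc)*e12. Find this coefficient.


The outermorphism of a linear map f sends e1^e2 to f(e1)^f(e2).
f(e1) = 1*e1 + 3*e2
f(e2) = 4*e1 + 5*e2
f(e1) ^ f(e2) = (1*e1 + 3*e2) ^ (4*e1 + 5*e2)
= 1*5*e12 + 3*4*e21
= (5 - 12)*e12
= -7*e12
Coefficient = -7


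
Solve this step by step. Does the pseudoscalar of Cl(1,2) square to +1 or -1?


The pseudoscalar I = e1...e_n (product of all n generators) of Cl(p,q) satisfies I^2 = (-1)^(q + n(n-1)/2).
p = 1, q = 2, n = p + q = 3
n(n-1)/2 = 3 * 2 / 2 = 3
Exponent = q + n(n-1)/2 = 2 + 3 = 5
I^2 = (-1)^5 = -1


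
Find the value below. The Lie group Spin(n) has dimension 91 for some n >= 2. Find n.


dim Spin(n) = dim so(n) = n(n-1)/2.
Solve n(n-1)/2 = 91, i.e. n^2 - n - 182 = 0.
Discriminant = 1 + 8*91 = 729
n = (1 + sqrt(729))/2 = (1 + 27)/2 = 14


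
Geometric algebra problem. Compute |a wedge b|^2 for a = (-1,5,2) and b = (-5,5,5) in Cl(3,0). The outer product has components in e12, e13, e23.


a wedge b = (a1*b2 - a2*b1)*e12 + (a1*b3 - a3*b1)*e13 + (a2*b3 - a3*b2)*e23
e12 coeff: (-1)*5 - 5*(-5) = -5 - (-25) = 20
e13 coeff: (-1)*5 - 2*(-5) = -5 - (-10) = 5
e23 coeff: 5*5 - 2*5 = 25 - 10 = 15
|a wedge b|^2 = 20^2 + 5^2 + 15^2
= 400 + 25 + 225
= 650


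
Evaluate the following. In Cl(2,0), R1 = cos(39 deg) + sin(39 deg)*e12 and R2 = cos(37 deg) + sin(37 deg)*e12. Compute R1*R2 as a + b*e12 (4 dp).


Same-plane rotors commute and their half-angles add:
R1*R2 = cos(a1 + a2) + sin(a1 + a2)*e12.
a1 + a2 = 39 + 37 = 76 deg
cos(76 deg) = 0.2419
sin(76 deg) = 0.9703
R1*R2 = 0.2419 + 0.9703*e12


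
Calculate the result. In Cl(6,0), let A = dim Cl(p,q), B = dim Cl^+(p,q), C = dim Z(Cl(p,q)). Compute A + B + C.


n = 6 + 0 = 6
Total dim = 2^6 = 64
Even subalgebra dim = 2^5 = 32
n is even, so center dim = 1
Sum = 64 + 32 + 1 = 97


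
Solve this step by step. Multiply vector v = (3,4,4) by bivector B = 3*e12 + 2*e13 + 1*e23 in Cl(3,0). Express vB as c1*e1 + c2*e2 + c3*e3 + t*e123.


vB has grade-1 (vector) and grade-3 (trivector) parts: vB = (v _| B) + (v ^ B).
Vector part <vB>_1:
  e1: -v2*b12 - v3*b13 = -(4)*(3) - (4)*(2) = -20
  e2: v1*b12 - v3*b23 = (3)*(3) - (4)*(1) = 5
  e3: v1*b13 + v2*b23 = (3)*(2) + (4)*(1) = 10
Trivector part <vB>_3:
  e123: v1*b23 - v2*b13 + v3*b12 = (3)*(1) - (4)*(2) + (4)*(3) = 7
vB = -20*e1 + 5*e2 + 10*e3 + 7*e123


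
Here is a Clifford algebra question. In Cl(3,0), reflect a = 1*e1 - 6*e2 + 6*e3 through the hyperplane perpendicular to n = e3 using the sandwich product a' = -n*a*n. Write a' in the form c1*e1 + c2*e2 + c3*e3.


Reflection formula: a' = -n*a*n, with n = e3 (unit vector, n^2 = 1).
For reflection through hyperplane perp to e3:
The component along e3 flips sign, others stay.
a = (1, -6, 6)
a' = (1, -6, -6)
a' = 1*e1 - 6*e2 - 6*e3


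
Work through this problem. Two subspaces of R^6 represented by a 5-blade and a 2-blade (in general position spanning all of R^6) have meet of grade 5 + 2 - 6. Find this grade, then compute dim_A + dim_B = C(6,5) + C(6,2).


Meet grade = grade(A) + grade(B) - n
= 5 + 2 - 6 = 1
C(6,5) = 6
C(6,2) = 15
dim_A + dim_B = 6 + 15 = 21


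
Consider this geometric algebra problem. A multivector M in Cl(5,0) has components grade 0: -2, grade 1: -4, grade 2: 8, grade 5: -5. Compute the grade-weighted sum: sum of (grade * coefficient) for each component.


Grade-weighted sum = sum of grade_k * coefficient_k
0*(-2) = 0
1*(-4) = -4
2*8 = 16
5*(-5) = -25
Total = 0 + (-4) + 16 + (-25) = -13


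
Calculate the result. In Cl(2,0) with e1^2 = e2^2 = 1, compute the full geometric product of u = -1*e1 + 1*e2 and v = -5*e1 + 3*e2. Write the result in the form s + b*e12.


Expand: (-1*e1 + 1*e2)(-5*e1 + 3*e2)
= (-1)*(-5)*e1e1 + (-1)*3*e1e2 + 1*(-5)*e2e1 + 1*3*e2e2
Using e1^2 = e2^2 = 1, e2e1 = -e1e2:
Scalar part s = (-1)*(-5) + 1*3 = 5 + 3 = 8
Bivector part b = (-1)*3 - 1*(-5) = -3 - (-5) = 2
uv = 8 + 2*e12


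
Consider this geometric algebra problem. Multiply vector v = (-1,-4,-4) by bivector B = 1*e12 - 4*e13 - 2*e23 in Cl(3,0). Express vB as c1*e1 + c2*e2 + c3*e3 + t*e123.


vB has grade-1 (vector) and grade-3 (trivector) parts: vB = (v _| B) + (v ^ B).
Vector part <vB>_1:
  e1: -v2*b12 - v3*b13 = -(-4)*(1) - (-4)*(-4) = -12
  e2: v1*b12 - v3*b23 = (-1)*(1) - (-4)*(-2) = -9
  e3: v1*b13 + v2*b23 = (-1)*(-4) + (-4)*(-2) = 12
Trivector part <vB>_3:
  e123: v1*b23 - v2*b13 + v3*b12 = (-1)*(-2) - (-4)*(-4) + (-4)*(1) = -18
vB = -12*e1 - 9*e2 + 12*e3 - 18*e123
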